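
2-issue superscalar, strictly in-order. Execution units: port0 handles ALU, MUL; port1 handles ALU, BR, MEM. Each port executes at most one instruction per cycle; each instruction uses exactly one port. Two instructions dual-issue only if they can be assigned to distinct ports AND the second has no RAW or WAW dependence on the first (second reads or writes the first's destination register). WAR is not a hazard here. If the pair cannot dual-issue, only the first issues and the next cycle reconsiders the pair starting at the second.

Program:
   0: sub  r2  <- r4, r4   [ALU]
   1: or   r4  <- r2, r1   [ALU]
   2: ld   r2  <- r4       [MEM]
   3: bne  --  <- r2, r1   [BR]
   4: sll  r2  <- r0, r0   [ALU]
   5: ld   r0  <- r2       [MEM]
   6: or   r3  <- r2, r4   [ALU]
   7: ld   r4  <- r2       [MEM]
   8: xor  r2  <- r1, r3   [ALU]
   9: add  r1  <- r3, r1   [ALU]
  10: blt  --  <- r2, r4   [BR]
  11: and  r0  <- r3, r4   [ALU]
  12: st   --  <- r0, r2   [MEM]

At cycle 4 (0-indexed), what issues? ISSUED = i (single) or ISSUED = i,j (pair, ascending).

ISSUED = 5,6

t=0 i0:sub.ALU ; RAW r2
t=1 i1:or.ALU ; RAW r4
t=2 i2:ld.MEM ; no-port MEM/BR
t=3 i3/i4:bne.BR+sll.ALU ; 2-wide
t=4 i5/i6:ld.MEM+or.ALU ; 2-wide
t=5 i7/i8:ld.MEM+xor.ALU ; 2-wide
t=6 i9/i10:add.ALU+blt.BR ; 2-wide
t=7 i11:and.ALU ; RAW r0
t=8 i12:st.MEM ; tail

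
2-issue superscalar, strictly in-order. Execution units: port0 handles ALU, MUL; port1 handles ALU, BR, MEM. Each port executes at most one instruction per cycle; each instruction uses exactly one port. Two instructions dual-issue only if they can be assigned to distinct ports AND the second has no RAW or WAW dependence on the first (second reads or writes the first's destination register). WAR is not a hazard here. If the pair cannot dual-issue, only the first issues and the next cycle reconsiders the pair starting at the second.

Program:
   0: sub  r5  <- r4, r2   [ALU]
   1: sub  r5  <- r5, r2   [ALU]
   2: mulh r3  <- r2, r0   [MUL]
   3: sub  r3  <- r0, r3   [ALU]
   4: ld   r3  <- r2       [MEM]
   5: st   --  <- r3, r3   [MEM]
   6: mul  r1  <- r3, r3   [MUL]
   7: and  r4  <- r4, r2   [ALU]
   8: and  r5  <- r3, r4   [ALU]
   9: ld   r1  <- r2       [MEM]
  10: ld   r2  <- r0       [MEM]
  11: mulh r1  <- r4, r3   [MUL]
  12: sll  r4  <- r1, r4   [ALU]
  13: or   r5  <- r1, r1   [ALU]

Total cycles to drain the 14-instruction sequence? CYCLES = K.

  cy0 -> i0 (sub.ALU) RAW+WAW r5
  cy1 -> i1+i2 (sub.ALU;mulh.MUL) 2-wide
  cy2 -> i3 (sub.ALU) WAW r3
  cy3 -> i4 (ld.MEM) no-port MEM/MEM
  cy4 -> i5+i6 (st.MEM;mul.MUL) 2-wide
  cy5 -> i7 (and.ALU) RAW r4
  cy6 -> i8+i9 (and.ALU;ld.MEM) 2-wide
  cy7 -> i10+i11 (ld.MEM;mulh.MUL) 2-wide
  cy8 -> i12+i13 (sll.ALU;or.ALU) 2-wide

CYCLES = 9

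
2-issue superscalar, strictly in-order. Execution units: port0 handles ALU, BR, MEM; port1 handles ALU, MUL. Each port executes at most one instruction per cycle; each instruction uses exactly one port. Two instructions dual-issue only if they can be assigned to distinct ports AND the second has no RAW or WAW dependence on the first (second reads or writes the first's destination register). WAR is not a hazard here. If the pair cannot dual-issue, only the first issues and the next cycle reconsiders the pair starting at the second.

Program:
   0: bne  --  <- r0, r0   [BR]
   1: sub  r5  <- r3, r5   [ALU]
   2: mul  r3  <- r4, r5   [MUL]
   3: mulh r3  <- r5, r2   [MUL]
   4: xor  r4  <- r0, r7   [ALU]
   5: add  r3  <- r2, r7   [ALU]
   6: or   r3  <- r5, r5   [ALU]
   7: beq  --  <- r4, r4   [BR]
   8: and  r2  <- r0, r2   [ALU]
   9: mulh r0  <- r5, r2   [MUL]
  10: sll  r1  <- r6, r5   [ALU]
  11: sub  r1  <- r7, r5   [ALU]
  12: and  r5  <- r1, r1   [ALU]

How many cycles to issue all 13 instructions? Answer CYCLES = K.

CYCLES = 9

[0] i0+i1  bne/sub  -- pair
[1] i2  mul  -- no-port MUL/MUL
[2] i3+i4  mulh/xor  -- pair
[3] i5  add  -- WAW r3
[4] i6+i7  or/beq  -- pair
[5] i8  and  -- RAW r2
[6] i9+i10  mulh/sll  -- pair
[7] i11  sub  -- RAW r1
[8] i12  and  -- tail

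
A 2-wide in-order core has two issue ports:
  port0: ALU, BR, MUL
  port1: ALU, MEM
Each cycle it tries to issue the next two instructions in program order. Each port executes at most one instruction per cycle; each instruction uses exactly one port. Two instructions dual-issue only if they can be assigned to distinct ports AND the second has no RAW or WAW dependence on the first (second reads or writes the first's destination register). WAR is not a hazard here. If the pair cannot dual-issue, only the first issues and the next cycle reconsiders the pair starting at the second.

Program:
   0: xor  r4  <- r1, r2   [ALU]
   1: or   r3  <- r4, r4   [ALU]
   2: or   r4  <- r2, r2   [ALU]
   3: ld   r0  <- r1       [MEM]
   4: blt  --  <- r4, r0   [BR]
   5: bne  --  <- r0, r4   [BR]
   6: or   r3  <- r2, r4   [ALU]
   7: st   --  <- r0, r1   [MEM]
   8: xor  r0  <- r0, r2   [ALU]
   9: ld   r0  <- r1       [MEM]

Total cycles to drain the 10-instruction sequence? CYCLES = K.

t=0 i0:xor ; RAW r4
t=1 i1,i2:or;or ; dual
t=2 i3:ld ; RAW r0
t=3 i4:blt ; no-port BR/BR
t=4 i5,i6:bne;or ; dual
t=5 i7,i8:st;xor ; dual
t=6 i9:ld ; tail

CYCLES = 7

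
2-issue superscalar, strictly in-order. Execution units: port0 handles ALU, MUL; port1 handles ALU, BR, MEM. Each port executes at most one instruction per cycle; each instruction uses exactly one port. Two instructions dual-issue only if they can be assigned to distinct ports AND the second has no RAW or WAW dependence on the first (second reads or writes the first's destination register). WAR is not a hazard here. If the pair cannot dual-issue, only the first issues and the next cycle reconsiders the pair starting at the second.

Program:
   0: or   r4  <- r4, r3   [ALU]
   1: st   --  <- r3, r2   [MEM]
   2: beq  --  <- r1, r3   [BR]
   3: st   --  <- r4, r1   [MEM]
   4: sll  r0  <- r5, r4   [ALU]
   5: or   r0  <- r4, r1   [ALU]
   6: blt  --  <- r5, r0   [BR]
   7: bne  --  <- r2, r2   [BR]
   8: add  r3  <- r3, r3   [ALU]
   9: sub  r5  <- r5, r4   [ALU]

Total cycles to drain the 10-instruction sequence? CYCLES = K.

t=0 i0+i1:or;st ; pair
t=1 i2:beq ; no-port BR/MEM
t=2 i3+i4:st;sll ; pair
t=3 i5:or ; RAW r0
t=4 i6:blt ; no-port BR/BR
t=5 i7+i8:bne;add ; pair
t=6 i9:sub ; tail

CYCLES = 7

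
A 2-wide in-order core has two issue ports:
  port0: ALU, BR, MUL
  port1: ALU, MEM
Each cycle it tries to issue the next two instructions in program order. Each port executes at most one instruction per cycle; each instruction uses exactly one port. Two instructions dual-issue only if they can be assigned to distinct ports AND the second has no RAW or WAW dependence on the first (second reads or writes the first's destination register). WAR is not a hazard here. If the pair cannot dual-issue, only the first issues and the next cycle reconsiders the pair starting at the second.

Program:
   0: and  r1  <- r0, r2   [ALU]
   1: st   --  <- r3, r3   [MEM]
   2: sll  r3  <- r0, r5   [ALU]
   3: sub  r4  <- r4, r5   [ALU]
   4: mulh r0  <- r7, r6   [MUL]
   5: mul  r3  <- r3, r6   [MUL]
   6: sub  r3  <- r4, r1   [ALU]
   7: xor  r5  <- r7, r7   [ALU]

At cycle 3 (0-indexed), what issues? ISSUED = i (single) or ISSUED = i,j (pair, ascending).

#0 head=0: and.ALU st.MEM i0&i1 2-wide
#1 head=2: sll.ALU sub.ALU i2&i3 2-wide
#2 head=4: mulh.MUL i4 no-port MUL/MUL
#3 head=5: mul.MUL i5 WAW r3
#4 head=6: sub.ALU xor.ALU i6&i7 2-wide

ISSUED = 5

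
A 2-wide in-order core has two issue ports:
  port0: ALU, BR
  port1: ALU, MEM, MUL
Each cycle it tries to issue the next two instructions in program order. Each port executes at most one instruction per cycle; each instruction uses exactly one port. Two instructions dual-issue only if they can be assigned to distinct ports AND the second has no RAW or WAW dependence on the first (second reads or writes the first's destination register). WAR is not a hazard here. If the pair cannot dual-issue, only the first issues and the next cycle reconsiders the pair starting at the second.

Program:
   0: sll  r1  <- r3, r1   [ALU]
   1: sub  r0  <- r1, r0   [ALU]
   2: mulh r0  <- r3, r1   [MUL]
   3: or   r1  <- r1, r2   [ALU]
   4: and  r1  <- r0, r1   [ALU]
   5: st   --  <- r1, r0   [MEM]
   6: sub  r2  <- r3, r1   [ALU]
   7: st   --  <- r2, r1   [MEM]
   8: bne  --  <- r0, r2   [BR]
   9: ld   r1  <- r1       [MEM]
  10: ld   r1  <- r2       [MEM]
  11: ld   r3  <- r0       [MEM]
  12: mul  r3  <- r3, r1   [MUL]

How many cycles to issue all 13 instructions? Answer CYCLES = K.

0. sll @i0  | RAW r1
1. sub @i1  | WAW r0
2. mulh+or @i2&i3  | pair
3. and @i4  | RAW r1
4. st+sub @i5&i6  | pair
5. st+bne @i7&i8  | pair
6. ld @i9  | no-port MEM/MEM
7. ld @i10  | no-port MEM/MEM
8. ld @i11  | no-port MEM/MUL
9. mul @i12  | tail

CYCLES = 10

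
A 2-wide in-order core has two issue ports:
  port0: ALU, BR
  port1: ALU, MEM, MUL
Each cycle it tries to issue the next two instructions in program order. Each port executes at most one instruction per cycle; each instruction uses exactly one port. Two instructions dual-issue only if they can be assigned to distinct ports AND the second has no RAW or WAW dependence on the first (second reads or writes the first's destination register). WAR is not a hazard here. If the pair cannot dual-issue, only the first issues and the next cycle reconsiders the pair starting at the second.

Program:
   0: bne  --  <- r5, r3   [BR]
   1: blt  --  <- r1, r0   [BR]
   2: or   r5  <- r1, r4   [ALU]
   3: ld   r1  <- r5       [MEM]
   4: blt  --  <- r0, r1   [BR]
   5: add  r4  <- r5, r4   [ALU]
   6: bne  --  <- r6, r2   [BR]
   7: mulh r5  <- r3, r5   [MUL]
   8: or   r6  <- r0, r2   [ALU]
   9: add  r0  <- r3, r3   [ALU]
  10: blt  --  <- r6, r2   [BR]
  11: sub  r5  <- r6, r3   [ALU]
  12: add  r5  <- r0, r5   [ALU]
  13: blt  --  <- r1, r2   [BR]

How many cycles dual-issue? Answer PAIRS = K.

#0 head=0: bne.BR i0 no-port BR/BR
#1 head=1: blt.BR or.ALU i1/i2 pair
#2 head=3: ld.MEM i3 RAW r1
#3 head=4: blt.BR add.ALU i4/i5 pair
#4 head=6: bne.BR mulh.MUL i6/i7 pair
#5 head=8: or.ALU add.ALU i8/i9 pair
#6 head=10: blt.BR sub.ALU i10/i11 pair
#7 head=12: add.ALU blt.BR i12/i13 pair

PAIRS = 6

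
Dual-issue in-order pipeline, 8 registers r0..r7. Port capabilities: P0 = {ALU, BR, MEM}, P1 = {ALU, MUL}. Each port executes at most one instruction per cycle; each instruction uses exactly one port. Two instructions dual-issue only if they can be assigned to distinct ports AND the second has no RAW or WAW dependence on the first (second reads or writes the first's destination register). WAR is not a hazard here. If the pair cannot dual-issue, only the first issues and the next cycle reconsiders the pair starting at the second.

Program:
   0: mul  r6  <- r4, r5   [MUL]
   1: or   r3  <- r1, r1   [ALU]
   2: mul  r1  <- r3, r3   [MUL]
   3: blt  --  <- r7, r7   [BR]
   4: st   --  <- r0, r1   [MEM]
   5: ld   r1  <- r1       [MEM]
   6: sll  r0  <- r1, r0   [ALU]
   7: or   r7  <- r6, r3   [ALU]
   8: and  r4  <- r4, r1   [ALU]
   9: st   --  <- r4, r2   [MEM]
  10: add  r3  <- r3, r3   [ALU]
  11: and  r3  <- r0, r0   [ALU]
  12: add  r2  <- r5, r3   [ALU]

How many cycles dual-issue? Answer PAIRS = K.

PAIRS = 4

[0] i0+i1  mul.MUL+or.ALU  -- dual
[1] i2+i3  mul.MUL+blt.BR  -- dual
[2] i4  st.MEM  -- no-port MEM/MEM
[3] i5  ld.MEM  -- RAW r1
[4] i6+i7  sll.ALU+or.ALU  -- dual
[5] i8  and.ALU  -- RAW r4
[6] i9+i10  st.MEM+add.ALU  -- dual
[7] i11  and.ALU  -- RAW r3
[8] i12  add.ALU  -- tail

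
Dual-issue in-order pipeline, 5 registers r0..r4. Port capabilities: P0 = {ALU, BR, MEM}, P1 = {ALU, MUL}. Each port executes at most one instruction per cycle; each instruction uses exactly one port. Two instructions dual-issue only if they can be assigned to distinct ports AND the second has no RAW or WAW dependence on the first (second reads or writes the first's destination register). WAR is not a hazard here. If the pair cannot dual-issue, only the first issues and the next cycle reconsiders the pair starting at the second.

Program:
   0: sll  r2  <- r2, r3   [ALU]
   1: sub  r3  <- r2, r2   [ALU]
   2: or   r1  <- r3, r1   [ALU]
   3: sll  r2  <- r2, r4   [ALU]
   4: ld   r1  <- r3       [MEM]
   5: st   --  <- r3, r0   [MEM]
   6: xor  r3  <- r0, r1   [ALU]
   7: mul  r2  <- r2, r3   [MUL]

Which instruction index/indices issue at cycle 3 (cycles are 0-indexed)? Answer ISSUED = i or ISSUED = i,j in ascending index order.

ISSUED = 4

t=0 i0:sll.ALU ; RAW r2
t=1 i1:sub.ALU ; RAW r3
t=2 i2&i3:or.ALU;sll.ALU ; 2-wide
t=3 i4:ld.MEM ; no-port MEM/MEM
t=4 i5&i6:st.MEM;xor.ALU ; 2-wide
t=5 i7:mul.MUL ; tail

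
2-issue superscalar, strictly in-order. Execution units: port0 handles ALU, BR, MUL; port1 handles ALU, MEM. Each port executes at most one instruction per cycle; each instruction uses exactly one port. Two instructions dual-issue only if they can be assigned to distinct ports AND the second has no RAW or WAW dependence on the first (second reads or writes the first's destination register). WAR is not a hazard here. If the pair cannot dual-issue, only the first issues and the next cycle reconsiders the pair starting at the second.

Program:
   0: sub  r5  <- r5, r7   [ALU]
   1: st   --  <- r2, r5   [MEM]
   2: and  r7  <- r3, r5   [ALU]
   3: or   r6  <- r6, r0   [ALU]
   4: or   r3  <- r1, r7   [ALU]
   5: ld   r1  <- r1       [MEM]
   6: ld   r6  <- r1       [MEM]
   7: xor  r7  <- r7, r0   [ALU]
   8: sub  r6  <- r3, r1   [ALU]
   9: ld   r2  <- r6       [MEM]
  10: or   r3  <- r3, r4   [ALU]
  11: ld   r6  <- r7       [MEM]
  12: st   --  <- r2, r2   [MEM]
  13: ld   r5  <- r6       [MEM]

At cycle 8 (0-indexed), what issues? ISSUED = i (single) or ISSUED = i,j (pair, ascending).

ISSUED = 12

  cy0 -> i0 (sub) RAW r5
  cy1 -> i1+i2 (st/and) 2-wide
  cy2 -> i3+i4 (or/or) 2-wide
  cy3 -> i5 (ld) no-port MEM/MEM
  cy4 -> i6+i7 (ld/xor) 2-wide
  cy5 -> i8 (sub) RAW r6
  cy6 -> i9+i10 (ld/or) 2-wide
  cy7 -> i11 (ld) no-port MEM/MEM
  cy8 -> i12 (st) no-port MEM/MEM
  cy9 -> i13 (ld) tail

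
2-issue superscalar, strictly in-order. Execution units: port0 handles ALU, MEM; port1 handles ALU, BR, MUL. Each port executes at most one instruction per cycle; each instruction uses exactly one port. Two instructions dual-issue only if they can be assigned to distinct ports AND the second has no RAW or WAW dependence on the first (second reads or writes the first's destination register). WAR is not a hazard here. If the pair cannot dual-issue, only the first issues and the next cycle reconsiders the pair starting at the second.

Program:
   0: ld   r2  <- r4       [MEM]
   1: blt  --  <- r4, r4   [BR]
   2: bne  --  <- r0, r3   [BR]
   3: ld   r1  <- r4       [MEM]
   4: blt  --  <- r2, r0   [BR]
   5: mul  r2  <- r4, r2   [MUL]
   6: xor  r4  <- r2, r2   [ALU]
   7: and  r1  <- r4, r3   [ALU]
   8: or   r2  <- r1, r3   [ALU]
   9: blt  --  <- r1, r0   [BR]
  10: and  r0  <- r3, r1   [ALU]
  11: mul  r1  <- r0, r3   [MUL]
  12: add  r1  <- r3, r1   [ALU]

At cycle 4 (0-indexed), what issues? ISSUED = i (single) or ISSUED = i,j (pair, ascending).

#0 head=0: ld.MEM;blt.BR i0,i1 2-wide
#1 head=2: bne.BR;ld.MEM i2,i3 2-wide
#2 head=4: blt.BR i4 no-port BR/MUL
#3 head=5: mul.MUL i5 RAW r2
#4 head=6: xor.ALU i6 RAW r4
#5 head=7: and.ALU i7 RAW r1
#6 head=8: or.ALU;blt.BR i8,i9 2-wide
#7 head=10: and.ALU i10 RAW r0
#8 head=11: mul.MUL i11 RAW+WAW r1
#9 head=12: add.ALU i12 tail

ISSUED = 6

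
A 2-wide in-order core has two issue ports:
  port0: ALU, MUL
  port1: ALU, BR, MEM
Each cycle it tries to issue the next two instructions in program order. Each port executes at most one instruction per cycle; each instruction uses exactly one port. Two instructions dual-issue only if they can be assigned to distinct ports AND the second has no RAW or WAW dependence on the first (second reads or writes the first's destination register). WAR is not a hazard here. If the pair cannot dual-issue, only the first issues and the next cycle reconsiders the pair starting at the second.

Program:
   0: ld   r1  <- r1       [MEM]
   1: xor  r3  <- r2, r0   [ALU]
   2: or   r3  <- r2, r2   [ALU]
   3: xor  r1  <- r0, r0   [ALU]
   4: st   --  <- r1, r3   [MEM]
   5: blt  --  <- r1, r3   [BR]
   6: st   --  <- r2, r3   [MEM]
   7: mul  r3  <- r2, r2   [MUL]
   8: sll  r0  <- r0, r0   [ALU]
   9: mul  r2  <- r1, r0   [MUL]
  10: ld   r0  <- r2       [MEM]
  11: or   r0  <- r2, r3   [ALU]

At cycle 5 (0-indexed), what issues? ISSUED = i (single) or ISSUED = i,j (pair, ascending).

ISSUED = 8

#0 head=0: ld+xor i0,i1 pair
#1 head=2: or+xor i2,i3 pair
#2 head=4: st i4 no-port MEM/BR
#3 head=5: blt i5 no-port BR/MEM
#4 head=6: st+mul i6,i7 pair
#5 head=8: sll i8 RAW r0
#6 head=9: mul i9 RAW r2
#7 head=10: ld i10 WAW r0
#8 head=11: or i11 tail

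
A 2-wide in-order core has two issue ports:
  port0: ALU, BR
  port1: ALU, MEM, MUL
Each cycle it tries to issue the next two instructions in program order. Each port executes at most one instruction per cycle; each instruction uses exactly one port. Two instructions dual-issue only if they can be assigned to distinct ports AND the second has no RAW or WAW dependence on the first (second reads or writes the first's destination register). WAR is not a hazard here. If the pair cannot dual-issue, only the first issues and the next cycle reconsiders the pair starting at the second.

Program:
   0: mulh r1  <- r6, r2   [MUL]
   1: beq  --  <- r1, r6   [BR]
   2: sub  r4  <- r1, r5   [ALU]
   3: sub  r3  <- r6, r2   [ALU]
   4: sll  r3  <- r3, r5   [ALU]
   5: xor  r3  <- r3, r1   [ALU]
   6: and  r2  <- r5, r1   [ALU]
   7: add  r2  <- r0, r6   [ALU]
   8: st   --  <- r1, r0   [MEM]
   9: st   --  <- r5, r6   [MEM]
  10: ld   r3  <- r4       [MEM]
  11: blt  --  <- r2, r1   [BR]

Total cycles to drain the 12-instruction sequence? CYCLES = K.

#0 head=0: mulh i0 RAW r1
#1 head=1: beq sub i1/i2 pair
#2 head=3: sub i3 RAW+WAW r3
#3 head=4: sll i4 RAW+WAW r3
#4 head=5: xor and i5/i6 pair
#5 head=7: add st i7/i8 pair
#6 head=9: st i9 no-port MEM/MEM
#7 head=10: ld blt i10/i11 pair

CYCLES = 8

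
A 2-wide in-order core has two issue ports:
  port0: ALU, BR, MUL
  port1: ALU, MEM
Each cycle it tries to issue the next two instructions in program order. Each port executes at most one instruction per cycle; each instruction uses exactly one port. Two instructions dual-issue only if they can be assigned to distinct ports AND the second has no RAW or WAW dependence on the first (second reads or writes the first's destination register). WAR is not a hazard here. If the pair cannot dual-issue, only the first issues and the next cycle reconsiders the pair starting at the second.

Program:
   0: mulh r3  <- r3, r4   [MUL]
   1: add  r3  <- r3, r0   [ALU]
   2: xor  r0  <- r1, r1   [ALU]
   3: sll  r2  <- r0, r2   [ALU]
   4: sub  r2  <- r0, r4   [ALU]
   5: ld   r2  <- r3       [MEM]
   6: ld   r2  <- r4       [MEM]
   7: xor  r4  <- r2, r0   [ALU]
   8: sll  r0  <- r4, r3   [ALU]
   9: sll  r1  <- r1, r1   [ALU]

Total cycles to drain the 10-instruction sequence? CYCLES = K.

c0: i0 mulh  RAW+WAW r3
c1: i1&i2 add;xor  pair
c2: i3 sll  WAW r2
c3: i4 sub  WAW r2
c4: i5 ld  no-port MEM/MEM
c5: i6 ld  RAW r2
c6: i7 xor  RAW r4
c7: i8&i9 sll;sll  pair

CYCLES = 8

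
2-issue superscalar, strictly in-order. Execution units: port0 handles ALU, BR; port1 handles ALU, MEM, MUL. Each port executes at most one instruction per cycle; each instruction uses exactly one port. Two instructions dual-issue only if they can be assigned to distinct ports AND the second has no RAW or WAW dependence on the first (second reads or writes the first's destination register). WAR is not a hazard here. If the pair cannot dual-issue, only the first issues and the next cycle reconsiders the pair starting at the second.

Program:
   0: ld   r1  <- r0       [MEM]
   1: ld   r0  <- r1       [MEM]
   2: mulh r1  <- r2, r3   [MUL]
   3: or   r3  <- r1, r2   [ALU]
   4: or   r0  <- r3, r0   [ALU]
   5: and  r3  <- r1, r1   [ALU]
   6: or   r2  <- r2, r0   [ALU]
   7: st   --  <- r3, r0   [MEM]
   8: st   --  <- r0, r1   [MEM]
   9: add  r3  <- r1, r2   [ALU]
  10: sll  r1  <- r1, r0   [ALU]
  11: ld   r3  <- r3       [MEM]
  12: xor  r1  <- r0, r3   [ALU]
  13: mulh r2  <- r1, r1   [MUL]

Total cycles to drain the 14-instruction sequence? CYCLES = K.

  cy0 -> i0 (ld) no-port MEM/MEM
  cy1 -> i1 (ld) no-port MEM/MUL
  cy2 -> i2 (mulh) RAW r1
  cy3 -> i3 (or) RAW r3
  cy4 -> i4+i5 (or;and) pair
  cy5 -> i6+i7 (or;st) pair
  cy6 -> i8+i9 (st;add) pair
  cy7 -> i10+i11 (sll;ld) pair
  cy8 -> i12 (xor) RAW r1
  cy9 -> i13 (mulh) tail

CYCLES = 10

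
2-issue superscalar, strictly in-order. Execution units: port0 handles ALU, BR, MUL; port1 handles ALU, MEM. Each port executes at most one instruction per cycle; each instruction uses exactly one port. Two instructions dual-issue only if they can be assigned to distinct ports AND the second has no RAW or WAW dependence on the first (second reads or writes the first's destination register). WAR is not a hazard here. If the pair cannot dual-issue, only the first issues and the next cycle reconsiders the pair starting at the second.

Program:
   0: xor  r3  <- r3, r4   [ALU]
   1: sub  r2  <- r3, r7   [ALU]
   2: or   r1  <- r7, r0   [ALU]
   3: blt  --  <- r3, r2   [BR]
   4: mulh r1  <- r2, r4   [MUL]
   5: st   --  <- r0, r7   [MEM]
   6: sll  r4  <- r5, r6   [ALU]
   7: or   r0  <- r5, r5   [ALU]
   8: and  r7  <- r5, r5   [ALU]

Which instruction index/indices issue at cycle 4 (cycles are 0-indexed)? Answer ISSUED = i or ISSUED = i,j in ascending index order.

  cy0 -> i0 (xor.ALU) RAW r3
  cy1 -> i1,i2 (sub.ALU/or.ALU) pair
  cy2 -> i3 (blt.BR) no-port BR/MUL
  cy3 -> i4,i5 (mulh.MUL/st.MEM) pair
  cy4 -> i6,i7 (sll.ALU/or.ALU) pair
  cy5 -> i8 (and.ALU) tail

ISSUED = 6,7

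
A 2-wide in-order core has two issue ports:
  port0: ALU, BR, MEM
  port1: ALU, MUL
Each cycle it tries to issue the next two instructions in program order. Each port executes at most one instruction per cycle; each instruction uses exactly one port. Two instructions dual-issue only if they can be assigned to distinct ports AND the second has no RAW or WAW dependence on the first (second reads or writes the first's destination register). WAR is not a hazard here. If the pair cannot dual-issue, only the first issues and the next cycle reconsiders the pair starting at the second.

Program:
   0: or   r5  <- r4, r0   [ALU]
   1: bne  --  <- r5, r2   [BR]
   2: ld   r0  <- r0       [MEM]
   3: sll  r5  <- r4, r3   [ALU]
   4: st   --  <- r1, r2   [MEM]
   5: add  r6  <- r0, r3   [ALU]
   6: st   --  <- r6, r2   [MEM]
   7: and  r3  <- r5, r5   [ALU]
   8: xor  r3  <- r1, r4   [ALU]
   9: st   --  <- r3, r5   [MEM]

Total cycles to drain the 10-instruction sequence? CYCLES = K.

[0] i0  or  -- RAW r5
[1] i1  bne  -- no-port BR/MEM
[2] i2&i3  ld;sll  -- 2-wide
[3] i4&i5  st;add  -- 2-wide
[4] i6&i7  st;and  -- 2-wide
[5] i8  xor  -- RAW r3
[6] i9  st  -- tail

CYCLES = 7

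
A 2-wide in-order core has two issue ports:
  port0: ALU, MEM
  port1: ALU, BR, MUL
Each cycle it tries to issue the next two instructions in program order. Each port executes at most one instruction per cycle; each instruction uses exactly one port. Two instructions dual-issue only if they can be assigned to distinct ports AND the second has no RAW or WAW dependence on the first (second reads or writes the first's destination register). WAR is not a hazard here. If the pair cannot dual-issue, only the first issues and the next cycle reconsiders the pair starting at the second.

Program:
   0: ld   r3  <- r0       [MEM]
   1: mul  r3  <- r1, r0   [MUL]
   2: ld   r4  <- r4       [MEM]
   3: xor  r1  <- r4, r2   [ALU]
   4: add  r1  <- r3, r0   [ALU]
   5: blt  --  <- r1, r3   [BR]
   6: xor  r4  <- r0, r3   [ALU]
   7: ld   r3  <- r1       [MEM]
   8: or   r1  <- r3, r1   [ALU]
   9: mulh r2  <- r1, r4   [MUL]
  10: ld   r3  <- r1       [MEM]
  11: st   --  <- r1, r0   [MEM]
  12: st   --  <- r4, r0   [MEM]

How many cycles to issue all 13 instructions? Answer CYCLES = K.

CYCLES = 10

[0] i0  ld.MEM  -- WAW r3
[1] i1&i2  mul.MUL+ld.MEM  -- pair
[2] i3  xor.ALU  -- WAW r1
[3] i4  add.ALU  -- RAW r1
[4] i5&i6  blt.BR+xor.ALU  -- pair
[5] i7  ld.MEM  -- RAW r3
[6] i8  or.ALU  -- RAW r1
[7] i9&i10  mulh.MUL+ld.MEM  -- pair
[8] i11  st.MEM  -- no-port MEM/MEM
[9] i12  st.MEM  -- tail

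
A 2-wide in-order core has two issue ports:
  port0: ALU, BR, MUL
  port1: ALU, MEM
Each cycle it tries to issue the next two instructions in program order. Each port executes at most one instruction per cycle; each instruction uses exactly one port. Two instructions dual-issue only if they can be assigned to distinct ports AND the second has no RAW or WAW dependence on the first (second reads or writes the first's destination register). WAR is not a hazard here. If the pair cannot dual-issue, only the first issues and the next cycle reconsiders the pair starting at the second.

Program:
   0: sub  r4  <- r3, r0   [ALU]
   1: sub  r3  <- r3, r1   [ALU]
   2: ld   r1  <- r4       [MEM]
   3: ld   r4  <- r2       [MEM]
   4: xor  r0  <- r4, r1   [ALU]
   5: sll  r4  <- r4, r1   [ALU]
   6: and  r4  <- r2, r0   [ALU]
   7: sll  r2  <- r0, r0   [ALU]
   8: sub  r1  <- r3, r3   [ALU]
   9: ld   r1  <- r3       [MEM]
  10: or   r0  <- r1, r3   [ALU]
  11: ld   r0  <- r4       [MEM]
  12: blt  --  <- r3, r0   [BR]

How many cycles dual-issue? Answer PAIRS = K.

PAIRS = 3

  cy0 -> i0+i1 (sub/sub) 2-wide
  cy1 -> i2 (ld) no-port MEM/MEM
  cy2 -> i3 (ld) RAW r4
  cy3 -> i4+i5 (xor/sll) 2-wide
  cy4 -> i6+i7 (and/sll) 2-wide
  cy5 -> i8 (sub) WAW r1
  cy6 -> i9 (ld) RAW r1
  cy7 -> i10 (or) WAW r0
  cy8 -> i11 (ld) RAW r0
  cy9 -> i12 (blt) tail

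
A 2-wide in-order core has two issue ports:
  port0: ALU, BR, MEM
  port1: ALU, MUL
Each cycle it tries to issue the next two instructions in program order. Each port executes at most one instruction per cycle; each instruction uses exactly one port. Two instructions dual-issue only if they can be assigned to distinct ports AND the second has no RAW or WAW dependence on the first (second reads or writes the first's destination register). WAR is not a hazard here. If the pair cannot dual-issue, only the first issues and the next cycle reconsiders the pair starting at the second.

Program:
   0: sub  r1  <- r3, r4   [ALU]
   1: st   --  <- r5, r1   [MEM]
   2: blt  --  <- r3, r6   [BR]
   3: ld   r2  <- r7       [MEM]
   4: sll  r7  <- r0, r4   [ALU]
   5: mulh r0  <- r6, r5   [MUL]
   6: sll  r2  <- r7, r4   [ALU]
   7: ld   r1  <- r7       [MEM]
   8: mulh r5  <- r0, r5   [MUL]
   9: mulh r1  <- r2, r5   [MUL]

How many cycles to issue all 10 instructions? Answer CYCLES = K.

0. sub.ALU @i0  | RAW r1
1. st.MEM @i1  | no-port MEM/BR
2. blt.BR @i2  | no-port BR/MEM
3. ld.MEM+sll.ALU @i3&i4  | dual
4. mulh.MUL+sll.ALU @i5&i6  | dual
5. ld.MEM+mulh.MUL @i7&i8  | dual
6. mulh.MUL @i9  | tail

CYCLES = 7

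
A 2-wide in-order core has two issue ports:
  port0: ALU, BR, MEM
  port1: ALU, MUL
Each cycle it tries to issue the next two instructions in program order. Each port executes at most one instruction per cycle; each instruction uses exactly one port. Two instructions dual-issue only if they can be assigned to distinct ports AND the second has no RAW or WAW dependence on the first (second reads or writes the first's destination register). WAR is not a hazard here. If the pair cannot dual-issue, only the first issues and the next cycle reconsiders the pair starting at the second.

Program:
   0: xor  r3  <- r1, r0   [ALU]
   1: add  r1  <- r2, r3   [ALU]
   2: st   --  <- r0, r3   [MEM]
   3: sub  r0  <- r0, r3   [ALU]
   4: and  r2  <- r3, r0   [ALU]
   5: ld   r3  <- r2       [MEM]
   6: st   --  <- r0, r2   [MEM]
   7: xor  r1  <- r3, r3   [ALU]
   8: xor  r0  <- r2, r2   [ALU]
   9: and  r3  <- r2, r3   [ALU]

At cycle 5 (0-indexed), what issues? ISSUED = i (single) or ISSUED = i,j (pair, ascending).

t=0 i0:xor ; RAW r3
t=1 i1+i2:add+st ; 2-wide
t=2 i3:sub ; RAW r0
t=3 i4:and ; RAW r2
t=4 i5:ld ; no-port MEM/MEM
t=5 i6+i7:st+xor ; 2-wide
t=6 i8+i9:xor+and ; 2-wide

ISSUED = 6,7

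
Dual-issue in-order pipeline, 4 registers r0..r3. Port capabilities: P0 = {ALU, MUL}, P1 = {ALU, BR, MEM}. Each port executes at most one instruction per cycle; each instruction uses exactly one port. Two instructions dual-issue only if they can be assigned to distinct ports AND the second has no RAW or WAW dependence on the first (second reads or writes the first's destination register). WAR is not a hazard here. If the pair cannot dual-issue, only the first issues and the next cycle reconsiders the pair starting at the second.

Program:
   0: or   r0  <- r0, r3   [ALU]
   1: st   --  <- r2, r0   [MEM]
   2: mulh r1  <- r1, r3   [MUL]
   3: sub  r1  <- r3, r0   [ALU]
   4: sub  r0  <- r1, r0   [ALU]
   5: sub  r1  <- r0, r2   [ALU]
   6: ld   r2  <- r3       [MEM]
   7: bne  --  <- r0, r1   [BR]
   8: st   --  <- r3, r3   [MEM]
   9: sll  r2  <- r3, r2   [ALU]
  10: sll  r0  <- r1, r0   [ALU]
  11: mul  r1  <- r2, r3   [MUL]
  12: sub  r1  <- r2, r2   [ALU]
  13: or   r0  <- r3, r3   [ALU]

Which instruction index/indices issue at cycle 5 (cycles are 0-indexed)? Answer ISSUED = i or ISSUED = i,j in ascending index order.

ISSUED = 7

[0] i0  or  -- RAW r0
[1] i1,i2  st+mulh  -- 2-wide
[2] i3  sub  -- RAW r1
[3] i4  sub  -- RAW r0
[4] i5,i6  sub+ld  -- 2-wide
[5] i7  bne  -- no-port BR/MEM
[6] i8,i9  st+sll  -- 2-wide
[7] i10,i11  sll+mul  -- 2-wide
[8] i12,i13  sub+or  -- 2-wide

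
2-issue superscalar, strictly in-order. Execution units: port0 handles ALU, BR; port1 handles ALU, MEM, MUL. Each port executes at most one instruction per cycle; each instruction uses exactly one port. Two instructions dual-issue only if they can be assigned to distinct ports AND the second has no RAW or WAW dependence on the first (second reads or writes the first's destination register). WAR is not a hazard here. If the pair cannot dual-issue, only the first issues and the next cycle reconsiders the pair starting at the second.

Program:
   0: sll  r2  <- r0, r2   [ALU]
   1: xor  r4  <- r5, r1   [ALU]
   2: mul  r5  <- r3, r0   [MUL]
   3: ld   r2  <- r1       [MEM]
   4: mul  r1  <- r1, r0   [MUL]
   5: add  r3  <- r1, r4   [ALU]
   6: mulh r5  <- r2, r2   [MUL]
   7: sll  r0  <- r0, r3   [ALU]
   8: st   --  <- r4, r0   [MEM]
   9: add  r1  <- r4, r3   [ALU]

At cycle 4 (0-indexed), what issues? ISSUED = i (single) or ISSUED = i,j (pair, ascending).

c0: i0&i1 sll xor  2-wide
c1: i2 mul  no-port MUL/MEM
c2: i3 ld  no-port MEM/MUL
c3: i4 mul  RAW r1
c4: i5&i6 add mulh  2-wide
c5: i7 sll  RAW r0
c6: i8&i9 st add  2-wide

ISSUED = 5,6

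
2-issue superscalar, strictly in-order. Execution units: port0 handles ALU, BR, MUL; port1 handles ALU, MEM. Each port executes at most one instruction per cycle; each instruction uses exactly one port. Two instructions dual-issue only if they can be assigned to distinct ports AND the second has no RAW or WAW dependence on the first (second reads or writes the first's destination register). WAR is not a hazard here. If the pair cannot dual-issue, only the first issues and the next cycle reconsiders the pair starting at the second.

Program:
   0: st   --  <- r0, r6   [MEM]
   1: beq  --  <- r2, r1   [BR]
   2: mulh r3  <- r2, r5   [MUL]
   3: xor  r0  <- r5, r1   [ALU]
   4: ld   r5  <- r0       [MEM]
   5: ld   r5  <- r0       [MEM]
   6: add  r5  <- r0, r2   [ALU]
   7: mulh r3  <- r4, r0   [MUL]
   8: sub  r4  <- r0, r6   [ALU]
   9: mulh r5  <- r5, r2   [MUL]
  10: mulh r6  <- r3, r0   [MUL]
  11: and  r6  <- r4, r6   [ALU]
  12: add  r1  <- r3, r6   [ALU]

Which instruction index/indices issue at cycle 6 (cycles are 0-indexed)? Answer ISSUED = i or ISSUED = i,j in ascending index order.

ISSUED = 10

  cy0 -> i0,i1 (st.MEM+beq.BR) 2-wide
  cy1 -> i2,i3 (mulh.MUL+xor.ALU) 2-wide
  cy2 -> i4 (ld.MEM) no-port MEM/MEM
  cy3 -> i5 (ld.MEM) WAW r5
  cy4 -> i6,i7 (add.ALU+mulh.MUL) 2-wide
  cy5 -> i8,i9 (sub.ALU+mulh.MUL) 2-wide
  cy6 -> i10 (mulh.MUL) RAW+WAW r6
  cy7 -> i11 (and.ALU) RAW r6
  cy8 -> i12 (add.ALU) tail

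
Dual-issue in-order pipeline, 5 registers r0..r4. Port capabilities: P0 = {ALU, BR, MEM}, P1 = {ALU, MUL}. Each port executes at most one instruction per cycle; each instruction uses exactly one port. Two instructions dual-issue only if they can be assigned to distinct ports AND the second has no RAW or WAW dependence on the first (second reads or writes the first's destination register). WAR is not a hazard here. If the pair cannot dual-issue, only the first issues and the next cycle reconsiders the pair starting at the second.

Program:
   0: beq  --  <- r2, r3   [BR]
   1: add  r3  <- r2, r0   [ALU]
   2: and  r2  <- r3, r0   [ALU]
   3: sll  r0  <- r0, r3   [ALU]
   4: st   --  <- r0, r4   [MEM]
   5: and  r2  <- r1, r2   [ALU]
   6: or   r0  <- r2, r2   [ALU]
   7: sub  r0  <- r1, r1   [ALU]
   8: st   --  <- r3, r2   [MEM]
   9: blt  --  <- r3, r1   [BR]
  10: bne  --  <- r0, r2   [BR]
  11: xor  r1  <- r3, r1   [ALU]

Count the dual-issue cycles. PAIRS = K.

[0] i0,i1  beq.BR;add.ALU  -- 2-wide
[1] i2,i3  and.ALU;sll.ALU  -- 2-wide
[2] i4,i5  st.MEM;and.ALU  -- 2-wide
[3] i6  or.ALU  -- WAW r0
[4] i7,i8  sub.ALU;st.MEM  -- 2-wide
[5] i9  blt.BR  -- no-port BR/BR
[6] i10,i11  bne.BR;xor.ALU  -- 2-wide

PAIRS = 5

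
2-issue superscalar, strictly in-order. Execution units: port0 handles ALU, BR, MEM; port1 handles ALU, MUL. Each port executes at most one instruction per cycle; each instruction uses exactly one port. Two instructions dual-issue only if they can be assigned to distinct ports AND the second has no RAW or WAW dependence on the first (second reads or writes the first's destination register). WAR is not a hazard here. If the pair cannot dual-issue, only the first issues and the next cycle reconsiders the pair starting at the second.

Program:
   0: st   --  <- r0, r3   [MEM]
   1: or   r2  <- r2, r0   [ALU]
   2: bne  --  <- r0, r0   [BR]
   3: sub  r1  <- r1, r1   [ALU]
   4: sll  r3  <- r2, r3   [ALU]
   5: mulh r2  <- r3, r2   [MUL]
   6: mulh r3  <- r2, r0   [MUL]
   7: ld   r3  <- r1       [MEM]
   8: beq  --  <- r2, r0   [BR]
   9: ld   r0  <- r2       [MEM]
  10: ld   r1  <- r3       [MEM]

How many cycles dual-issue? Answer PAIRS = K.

PAIRS = 2

0. st or @i0&i1  | 2-wide
1. bne sub @i2&i3  | 2-wide
2. sll @i4  | RAW r3
3. mulh @i5  | no-port MUL/MUL
4. mulh @i6  | WAW r3
5. ld @i7  | no-port MEM/BR
6. beq @i8  | no-port BR/MEM
7. ld @i9  | no-port MEM/MEM
8. ld @i10  | tail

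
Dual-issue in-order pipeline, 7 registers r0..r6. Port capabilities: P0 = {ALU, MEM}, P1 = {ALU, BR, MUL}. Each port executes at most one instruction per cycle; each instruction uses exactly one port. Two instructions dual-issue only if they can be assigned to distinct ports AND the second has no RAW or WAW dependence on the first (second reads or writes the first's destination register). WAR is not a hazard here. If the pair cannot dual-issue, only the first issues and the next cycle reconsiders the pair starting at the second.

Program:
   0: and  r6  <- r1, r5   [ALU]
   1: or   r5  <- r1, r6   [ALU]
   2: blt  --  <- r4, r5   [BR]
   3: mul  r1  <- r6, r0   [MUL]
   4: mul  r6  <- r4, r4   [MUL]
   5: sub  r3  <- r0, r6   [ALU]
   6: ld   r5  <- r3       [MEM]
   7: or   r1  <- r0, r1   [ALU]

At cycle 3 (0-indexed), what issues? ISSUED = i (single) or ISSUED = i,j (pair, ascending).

c0: i0 and  RAW r6
c1: i1 or  RAW r5
c2: i2 blt  no-port BR/MUL
c3: i3 mul  no-port MUL/MUL
c4: i4 mul  RAW r6
c5: i5 sub  RAW r3
c6: i6,i7 ld or  pair

ISSUED = 3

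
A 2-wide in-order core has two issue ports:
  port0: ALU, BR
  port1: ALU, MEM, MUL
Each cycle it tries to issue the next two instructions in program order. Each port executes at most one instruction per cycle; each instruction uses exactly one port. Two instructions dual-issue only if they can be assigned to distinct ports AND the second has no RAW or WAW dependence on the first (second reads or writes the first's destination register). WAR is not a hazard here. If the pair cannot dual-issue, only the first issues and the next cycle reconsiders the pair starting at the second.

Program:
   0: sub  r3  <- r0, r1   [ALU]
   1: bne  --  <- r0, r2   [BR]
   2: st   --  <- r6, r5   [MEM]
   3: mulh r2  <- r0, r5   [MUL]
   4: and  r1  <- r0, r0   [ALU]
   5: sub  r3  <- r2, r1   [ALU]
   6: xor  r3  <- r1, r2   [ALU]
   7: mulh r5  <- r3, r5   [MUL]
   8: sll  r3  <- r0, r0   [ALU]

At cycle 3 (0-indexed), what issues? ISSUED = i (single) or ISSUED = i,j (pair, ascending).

c0: i0/i1 sub.ALU bne.BR  pair
c1: i2 st.MEM  no-port MEM/MUL
c2: i3/i4 mulh.MUL and.ALU  pair
c3: i5 sub.ALU  WAW r3
c4: i6 xor.ALU  RAW r3
c5: i7/i8 mulh.MUL sll.ALU  pair

ISSUED = 5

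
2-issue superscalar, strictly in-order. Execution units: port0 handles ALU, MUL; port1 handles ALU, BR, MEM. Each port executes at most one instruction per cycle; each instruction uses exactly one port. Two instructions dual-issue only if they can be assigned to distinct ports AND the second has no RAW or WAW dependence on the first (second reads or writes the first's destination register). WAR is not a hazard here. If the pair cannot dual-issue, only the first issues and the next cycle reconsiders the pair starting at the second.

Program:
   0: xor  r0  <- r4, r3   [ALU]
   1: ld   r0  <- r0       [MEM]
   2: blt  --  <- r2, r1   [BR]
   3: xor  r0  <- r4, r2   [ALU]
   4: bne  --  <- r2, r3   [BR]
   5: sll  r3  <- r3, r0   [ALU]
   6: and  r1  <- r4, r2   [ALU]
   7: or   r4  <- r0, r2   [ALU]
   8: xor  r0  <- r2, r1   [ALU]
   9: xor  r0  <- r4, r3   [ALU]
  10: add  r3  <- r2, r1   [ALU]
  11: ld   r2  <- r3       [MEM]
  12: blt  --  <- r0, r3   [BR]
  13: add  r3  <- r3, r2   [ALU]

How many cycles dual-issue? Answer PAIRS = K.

  cy0 -> i0 (xor) RAW+WAW r0
  cy1 -> i1 (ld) no-port MEM/BR
  cy2 -> i2+i3 (blt+xor) pair
  cy3 -> i4+i5 (bne+sll) pair
  cy4 -> i6+i7 (and+or) pair
  cy5 -> i8 (xor) WAW r0
  cy6 -> i9+i10 (xor+add) pair
  cy7 -> i11 (ld) no-port MEM/BR
  cy8 -> i12+i13 (blt+add) pair

PAIRS = 5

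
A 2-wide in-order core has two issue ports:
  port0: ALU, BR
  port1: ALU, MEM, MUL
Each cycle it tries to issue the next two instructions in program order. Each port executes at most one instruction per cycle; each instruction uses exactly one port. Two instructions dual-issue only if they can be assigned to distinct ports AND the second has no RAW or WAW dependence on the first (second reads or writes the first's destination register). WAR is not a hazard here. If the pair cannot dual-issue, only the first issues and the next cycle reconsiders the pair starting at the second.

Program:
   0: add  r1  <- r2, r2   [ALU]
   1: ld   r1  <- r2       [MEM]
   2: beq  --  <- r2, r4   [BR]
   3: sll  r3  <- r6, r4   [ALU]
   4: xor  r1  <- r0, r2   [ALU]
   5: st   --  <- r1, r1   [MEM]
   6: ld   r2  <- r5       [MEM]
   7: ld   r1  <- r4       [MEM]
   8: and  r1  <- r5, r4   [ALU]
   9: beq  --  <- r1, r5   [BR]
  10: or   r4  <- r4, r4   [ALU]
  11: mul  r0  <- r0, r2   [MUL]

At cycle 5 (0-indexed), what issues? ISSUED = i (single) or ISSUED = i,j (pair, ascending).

c0: i0 add.ALU  WAW r1
c1: i1/i2 ld.MEM+beq.BR  pair
c2: i3/i4 sll.ALU+xor.ALU  pair
c3: i5 st.MEM  no-port MEM/MEM
c4: i6 ld.MEM  no-port MEM/MEM
c5: i7 ld.MEM  WAW r1
c6: i8 and.ALU  RAW r1
c7: i9/i10 beq.BR+or.ALU  pair
c8: i11 mul.MUL  tail

ISSUED = 7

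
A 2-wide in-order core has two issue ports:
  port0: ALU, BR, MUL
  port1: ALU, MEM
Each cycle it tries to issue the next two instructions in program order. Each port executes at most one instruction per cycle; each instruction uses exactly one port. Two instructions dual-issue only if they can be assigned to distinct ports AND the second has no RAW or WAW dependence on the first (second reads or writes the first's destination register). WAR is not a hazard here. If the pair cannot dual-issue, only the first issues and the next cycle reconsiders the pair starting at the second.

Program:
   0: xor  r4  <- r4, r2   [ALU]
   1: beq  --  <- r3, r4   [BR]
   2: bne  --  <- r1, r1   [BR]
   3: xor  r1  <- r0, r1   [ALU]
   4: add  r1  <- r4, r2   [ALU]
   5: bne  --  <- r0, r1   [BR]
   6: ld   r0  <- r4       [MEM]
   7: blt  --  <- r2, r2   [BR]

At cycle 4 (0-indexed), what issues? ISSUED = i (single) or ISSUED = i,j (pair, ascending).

0. xor @i0  | RAW r4
1. beq @i1  | no-port BR/BR
2. bne;xor @i2+i3  | dual
3. add @i4  | RAW r1
4. bne;ld @i5+i6  | dual
5. blt @i7  | tail

ISSUED = 5,6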